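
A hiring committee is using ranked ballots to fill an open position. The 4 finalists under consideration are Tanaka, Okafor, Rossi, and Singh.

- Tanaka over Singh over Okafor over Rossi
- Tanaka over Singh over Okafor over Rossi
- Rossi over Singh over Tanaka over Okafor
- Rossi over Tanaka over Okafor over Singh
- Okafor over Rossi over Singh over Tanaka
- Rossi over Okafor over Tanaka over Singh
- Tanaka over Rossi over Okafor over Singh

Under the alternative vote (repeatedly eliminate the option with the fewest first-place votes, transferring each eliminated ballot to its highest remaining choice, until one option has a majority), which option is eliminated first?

Round 1: Tanaka 3, Rossi 3, Okafor 1, Singh 0. Singh has the fewest and is eliminated.
Round 2: Tanaka 3, Rossi 3, Okafor 1. Okafor has the fewest and is eliminated.
Round 3: Rossi 4, Tanaka 3. Rossi has a majority.

Singh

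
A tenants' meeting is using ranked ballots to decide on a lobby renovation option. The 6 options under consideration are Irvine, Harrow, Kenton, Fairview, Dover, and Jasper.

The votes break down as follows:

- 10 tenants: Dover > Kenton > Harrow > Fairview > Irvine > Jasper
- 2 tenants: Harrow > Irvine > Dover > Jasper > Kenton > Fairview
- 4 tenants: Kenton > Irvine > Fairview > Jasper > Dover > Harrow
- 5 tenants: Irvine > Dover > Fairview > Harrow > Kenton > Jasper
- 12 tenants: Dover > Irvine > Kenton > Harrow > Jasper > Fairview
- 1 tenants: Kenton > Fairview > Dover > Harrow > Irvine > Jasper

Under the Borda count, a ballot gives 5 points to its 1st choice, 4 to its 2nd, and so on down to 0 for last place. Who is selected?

Dover

Borda scores:
  Irvine: 10·1 + 2·4 + 4·4 + 5·5 + 12·4 + 1 = 108
  Harrow: 10·3 + 2·5 + 4·0 + 5·2 + 12·2 + 2 = 76
  Kenton: 10·4 + 2·1 + 4·5 + 5·1 + 12·3 + 5 = 108
  Fairview: 10·2 + 2·0 + 4·3 + 5·3 + 12·0 + 4 = 51
  Dover: 10·5 + 2·3 + 4·1 + 5·4 + 12·5 + 3 = 143
  Jasper: 10·0 + 2·2 + 4·2 + 5·0 + 12·1 + 0 = 24
Dover has the highest total.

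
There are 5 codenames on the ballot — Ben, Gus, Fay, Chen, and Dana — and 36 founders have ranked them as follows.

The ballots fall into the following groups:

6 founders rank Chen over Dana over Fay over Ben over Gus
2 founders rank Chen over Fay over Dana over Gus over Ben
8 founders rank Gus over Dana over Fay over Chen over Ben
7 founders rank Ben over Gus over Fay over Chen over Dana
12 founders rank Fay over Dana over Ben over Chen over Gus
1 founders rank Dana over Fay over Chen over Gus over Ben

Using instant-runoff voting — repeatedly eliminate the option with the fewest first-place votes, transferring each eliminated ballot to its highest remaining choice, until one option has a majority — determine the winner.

Fay

Round 1: Fay 12, Gus 8, Chen 8, Ben 7, Dana 1. Dana has the fewest and is eliminated.
Round 2: Fay 13, Gus 8, Chen 8, Ben 7. Ben has the fewest and is eliminated.
Round 3: Gus 15, Fay 13, Chen 8. Chen has the fewest and is eliminated.
Round 4: Fay 21, Gus 15. Fay has a majority.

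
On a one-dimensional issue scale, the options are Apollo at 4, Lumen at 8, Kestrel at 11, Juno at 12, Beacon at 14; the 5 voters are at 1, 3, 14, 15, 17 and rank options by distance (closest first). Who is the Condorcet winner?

Beacon

With single-peaked preferences on a line, the Condorcet winner is the candidate closest to the median voter.
The median voter (position 14) is closest to Beacon at 14.
Check: Beacon vs Lumen — voters closer to Beacon: 3 of 5.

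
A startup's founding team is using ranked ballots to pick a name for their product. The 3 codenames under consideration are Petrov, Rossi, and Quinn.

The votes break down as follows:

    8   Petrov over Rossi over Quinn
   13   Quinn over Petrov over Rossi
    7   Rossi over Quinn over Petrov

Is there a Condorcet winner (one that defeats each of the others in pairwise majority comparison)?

No

Head-to-head results (28 voters total):
Petrov vs Rossi: Petrov wins 21–7.
Petrov vs Quinn: Quinn wins 20–8.
Rossi vs Quinn: Rossi wins 15–13.
No candidate beats all others: Petrov beats Rossi beats Quinn beats Petrov, a majority cycle.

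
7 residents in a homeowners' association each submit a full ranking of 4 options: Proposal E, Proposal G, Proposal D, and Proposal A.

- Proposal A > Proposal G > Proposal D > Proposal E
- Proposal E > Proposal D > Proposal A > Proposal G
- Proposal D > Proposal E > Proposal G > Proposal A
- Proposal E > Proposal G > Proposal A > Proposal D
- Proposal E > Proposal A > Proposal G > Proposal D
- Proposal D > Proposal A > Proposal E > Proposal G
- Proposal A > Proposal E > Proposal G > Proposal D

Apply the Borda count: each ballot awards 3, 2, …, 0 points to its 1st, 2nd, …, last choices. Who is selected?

Borda scores:
  Proposal E: 0 + 3 + 2 + 3 + 3 + 1 + 2 = 14
  Proposal G: 2 + 0 + 1 + 2 + 1 + 0 + 1 = 7
  Proposal D: 1 + 2 + 3 + 0 + 0 + 3 + 0 = 9
  Proposal A: 3 + 1 + 0 + 1 + 2 + 2 + 3 = 12
Proposal E has the highest total.

Proposal E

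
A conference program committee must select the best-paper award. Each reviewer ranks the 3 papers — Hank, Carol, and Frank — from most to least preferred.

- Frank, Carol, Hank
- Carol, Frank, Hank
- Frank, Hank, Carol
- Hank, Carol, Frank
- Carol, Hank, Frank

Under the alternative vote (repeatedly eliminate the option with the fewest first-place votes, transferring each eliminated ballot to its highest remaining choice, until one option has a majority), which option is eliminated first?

Round 1: Carol 2, Frank 2, Hank 1. Hank has the fewest and is eliminated.
Round 2: Carol 3, Frank 2. Carol has a majority.

Hank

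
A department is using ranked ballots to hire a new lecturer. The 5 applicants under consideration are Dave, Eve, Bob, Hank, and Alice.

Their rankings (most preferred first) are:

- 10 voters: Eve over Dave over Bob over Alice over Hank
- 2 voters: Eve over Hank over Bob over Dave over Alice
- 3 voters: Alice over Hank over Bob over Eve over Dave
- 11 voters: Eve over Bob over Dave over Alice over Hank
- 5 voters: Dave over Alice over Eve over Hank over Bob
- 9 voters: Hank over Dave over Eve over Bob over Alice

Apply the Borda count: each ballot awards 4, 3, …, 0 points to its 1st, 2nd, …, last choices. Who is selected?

Borda scores:
  Dave: 10·3 + 2·1 + 3·0 + 11·2 + 5·4 + 9·3 = 101
  Eve: 10·4 + 2·4 + 3·1 + 11·4 + 5·2 + 9·2 = 123
  Bob: 10·2 + 2·2 + 3·2 + 11·3 + 5·0 + 9·1 = 72
  Hank: 10·0 + 2·3 + 3·3 + 11·0 + 5·1 + 9·4 = 56
  Alice: 10·1 + 2·0 + 3·4 + 11·1 + 5·3 + 9·0 = 48
Eve has the highest total.

Eve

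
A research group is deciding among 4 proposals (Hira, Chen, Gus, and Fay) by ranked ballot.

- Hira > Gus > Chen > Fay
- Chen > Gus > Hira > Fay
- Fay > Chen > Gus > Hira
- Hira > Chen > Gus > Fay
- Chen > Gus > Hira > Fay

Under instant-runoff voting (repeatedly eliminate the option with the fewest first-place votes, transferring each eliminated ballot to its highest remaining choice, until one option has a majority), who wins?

Round 1: Hira 2, Chen 2, Fay 1, Gus 0. Gus has the fewest and is eliminated.
Round 2: Hira 2, Chen 2, Fay 1. Fay has the fewest and is eliminated.
Round 3: Chen 3, Hira 2. Chen has a majority.

Chen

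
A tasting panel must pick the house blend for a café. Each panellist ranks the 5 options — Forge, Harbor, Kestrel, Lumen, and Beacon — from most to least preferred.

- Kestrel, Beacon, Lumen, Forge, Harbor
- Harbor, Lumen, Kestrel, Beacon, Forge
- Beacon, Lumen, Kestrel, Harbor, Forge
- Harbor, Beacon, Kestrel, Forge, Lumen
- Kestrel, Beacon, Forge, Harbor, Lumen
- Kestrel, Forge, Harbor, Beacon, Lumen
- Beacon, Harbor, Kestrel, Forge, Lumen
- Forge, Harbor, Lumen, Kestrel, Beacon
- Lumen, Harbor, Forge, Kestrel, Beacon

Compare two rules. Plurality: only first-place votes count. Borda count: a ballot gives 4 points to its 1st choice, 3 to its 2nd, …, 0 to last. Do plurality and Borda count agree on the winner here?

Plurality first-place counts: Forge 1, Harbor 2, Kestrel 3, Lumen 1, Beacon 2 → Kestrel.
Borda totals: Forge 14, Harbor 21, Kestrel 22, Lumen 14, Beacon 19 → Kestrel.
The two rules agree on Kestrel.

Yes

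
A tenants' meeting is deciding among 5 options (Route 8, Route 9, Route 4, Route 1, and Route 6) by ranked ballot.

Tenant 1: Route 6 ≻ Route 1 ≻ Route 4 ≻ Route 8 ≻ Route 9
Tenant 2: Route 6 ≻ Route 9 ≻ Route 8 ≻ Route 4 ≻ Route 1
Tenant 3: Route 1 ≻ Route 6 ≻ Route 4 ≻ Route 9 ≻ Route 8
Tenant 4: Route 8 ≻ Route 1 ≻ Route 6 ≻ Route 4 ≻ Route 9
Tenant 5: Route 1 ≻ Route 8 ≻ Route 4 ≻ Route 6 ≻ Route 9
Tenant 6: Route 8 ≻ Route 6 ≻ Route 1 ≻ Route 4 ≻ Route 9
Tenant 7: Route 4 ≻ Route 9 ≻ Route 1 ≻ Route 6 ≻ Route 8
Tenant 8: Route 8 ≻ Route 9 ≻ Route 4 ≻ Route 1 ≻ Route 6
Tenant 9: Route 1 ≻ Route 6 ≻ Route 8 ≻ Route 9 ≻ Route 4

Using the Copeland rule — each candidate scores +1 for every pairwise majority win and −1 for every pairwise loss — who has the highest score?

Route 1

Pairwise results:
  Route 8 vs Route 9: Route 8 wins 6–3.
  Route 8 vs Route 4: Route 8 wins 6–3.
  Route 8 vs Route 1: Route 1 wins 5–4.
  Route 8 vs Route 6: Route 6 wins 5–4.
  Route 9 vs Route 4: Route 4 wins 6–3.
  Route 9 vs Route 1: Route 1 wins 6–3.
  Route 9 vs Route 6: Route 6 wins 7–2.
  Route 4 vs Route 1: Route 1 wins 6–3.
  Route 4 vs Route 6: Route 6 wins 6–3.
  Route 1 vs Route 6: Route 1 wins 6–3.
Copeland scores (wins − losses):
  Route 8: 2 − 2 = 0
  Route 9: 0 − 4 = -4
  Route 4: 1 − 3 = -2
  Route 1: 4 − 0 = 4
  Route 6: 3 − 1 = 2
Route 1 has the best Copeland score.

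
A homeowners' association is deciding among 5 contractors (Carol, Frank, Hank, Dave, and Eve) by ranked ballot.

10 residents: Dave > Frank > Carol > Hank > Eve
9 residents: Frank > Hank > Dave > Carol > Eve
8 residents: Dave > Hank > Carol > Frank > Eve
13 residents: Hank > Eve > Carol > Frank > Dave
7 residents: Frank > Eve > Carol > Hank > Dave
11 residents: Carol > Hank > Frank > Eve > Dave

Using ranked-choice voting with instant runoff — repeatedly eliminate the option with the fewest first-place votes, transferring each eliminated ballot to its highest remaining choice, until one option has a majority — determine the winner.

Round 1: Dave 18, Frank 16, Hank 13, Carol 11, Eve 0. Eve has the fewest and is eliminated.
Round 2: Dave 18, Frank 16, Hank 13, Carol 11. Carol has the fewest and is eliminated.
Round 3: Hank 24, Dave 18, Frank 16. Frank has the fewest and is eliminated.
Round 4: Hank 40, Dave 18. Hank has a majority.

Hank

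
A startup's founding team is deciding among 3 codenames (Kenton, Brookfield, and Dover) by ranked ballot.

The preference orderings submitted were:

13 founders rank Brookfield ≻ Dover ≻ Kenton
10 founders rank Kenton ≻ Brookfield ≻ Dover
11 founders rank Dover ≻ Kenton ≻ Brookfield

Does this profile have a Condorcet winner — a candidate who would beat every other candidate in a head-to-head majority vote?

No

Head-to-head results (34 voters total):
Kenton vs Brookfield: Kenton wins 21–13.
Kenton vs Dover: Dover wins 24–10.
Brookfield vs Dover: Brookfield wins 23–11.
No candidate beats all others: Kenton beats Brookfield beats Dover beats Kenton, a majority cycle.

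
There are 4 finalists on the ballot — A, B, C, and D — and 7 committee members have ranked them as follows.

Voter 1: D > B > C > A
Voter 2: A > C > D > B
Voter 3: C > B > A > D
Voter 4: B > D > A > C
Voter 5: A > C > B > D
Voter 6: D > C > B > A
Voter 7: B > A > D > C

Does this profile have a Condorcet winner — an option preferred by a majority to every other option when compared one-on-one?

Head-to-head results (7 voters total):
A vs B: B wins 5–2.
A vs C: A wins 4–3.
A vs D: A wins 4–3.
B vs C: C wins 4–3.
B vs D: B wins 4–3.
C vs D: D wins 4–3.
No candidate beats all others: A beats C beats B beats A, a majority cycle.

No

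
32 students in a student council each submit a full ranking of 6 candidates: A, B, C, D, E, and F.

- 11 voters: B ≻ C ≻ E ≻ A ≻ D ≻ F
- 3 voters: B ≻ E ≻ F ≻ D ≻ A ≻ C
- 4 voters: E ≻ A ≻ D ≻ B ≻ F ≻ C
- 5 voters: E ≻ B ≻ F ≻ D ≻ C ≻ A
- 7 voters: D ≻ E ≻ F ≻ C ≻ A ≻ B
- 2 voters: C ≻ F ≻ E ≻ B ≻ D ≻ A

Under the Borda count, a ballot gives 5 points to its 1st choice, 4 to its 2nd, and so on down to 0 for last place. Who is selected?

Borda scores:
  A: 11·2 + 3·1 + 4·4 + 5·0 + 7·1 + 2·0 = 48
  B: 11·5 + 3·5 + 4·2 + 5·4 + 7·0 + 2·2 = 102
  C: 11·4 + 3·0 + 4·0 + 5·1 + 7·2 + 2·5 = 73
  D: 11·1 + 3·2 + 4·3 + 5·2 + 7·5 + 2·1 = 76
  E: 11·3 + 3·4 + 4·5 + 5·5 + 7·4 + 2·3 = 124
  F: 11·0 + 3·3 + 4·1 + 5·3 + 7·3 + 2·4 = 57
E has the highest total.

E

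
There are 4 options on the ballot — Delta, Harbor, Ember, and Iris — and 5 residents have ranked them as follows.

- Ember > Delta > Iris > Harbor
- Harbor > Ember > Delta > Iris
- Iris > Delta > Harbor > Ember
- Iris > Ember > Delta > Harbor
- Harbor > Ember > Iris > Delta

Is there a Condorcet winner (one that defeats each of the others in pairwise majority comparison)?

No

Head-to-head results (5 voters total):
Delta vs Harbor: Delta wins 3–2.
Delta vs Ember: Ember wins 4–1.
Delta vs Iris: Iris wins 3–2.
Harbor vs Ember: Harbor wins 3–2.
Harbor vs Iris: Iris wins 3–2.
Ember vs Iris: Ember wins 3–2.
No candidate beats all others: Delta beats Harbor beats Ember beats Delta, a majority cycle.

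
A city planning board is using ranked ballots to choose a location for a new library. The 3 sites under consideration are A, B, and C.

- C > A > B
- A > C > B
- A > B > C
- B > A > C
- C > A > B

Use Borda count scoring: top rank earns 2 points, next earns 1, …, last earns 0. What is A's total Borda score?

Borda scores:
  A: 1 + 2 + 2 + 1 + 1 = 7
  B: 0 + 0 + 1 + 2 + 0 = 3
  C: 2 + 1 + 0 + 0 + 2 = 5

7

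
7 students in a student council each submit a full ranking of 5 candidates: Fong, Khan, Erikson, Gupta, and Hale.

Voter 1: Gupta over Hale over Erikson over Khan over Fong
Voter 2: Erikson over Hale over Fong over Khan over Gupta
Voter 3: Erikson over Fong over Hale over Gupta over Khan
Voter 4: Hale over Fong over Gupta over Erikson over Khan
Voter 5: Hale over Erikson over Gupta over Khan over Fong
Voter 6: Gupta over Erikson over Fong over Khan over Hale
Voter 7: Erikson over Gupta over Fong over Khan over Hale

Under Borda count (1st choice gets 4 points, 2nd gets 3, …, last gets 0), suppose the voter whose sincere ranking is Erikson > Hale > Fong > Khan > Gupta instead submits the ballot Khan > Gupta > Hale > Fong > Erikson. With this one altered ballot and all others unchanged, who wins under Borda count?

Gupta

Borda totals with the altered ballot: Fong 11, Khan 8, Erikson 17, Gupta 19, Hale 15.
The switch changes the winner from Erikson to Gupta.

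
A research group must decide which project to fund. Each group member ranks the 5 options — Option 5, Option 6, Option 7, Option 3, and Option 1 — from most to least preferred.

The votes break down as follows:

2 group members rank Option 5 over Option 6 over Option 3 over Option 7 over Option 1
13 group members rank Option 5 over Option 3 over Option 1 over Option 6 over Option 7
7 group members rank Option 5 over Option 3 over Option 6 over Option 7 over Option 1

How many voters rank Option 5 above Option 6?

22

Ballots ranking Option 5 above Option 6: 2+13+7 = 22.
Ballots ranking Option 6 above Option 5: 0.
So 22 of 22 voters prefer Option 5 to Option 6.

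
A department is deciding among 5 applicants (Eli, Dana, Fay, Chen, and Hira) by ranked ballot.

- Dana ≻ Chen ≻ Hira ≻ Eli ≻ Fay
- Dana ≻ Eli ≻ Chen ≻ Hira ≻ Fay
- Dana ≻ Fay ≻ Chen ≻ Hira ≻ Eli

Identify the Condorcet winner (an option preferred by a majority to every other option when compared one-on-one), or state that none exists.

Head-to-head results (3 voters total):
Eli vs Dana: Dana wins 3–0.
Eli vs Fay: Eli wins 2–1.
Eli vs Chen: Chen wins 2–1.
Eli vs Hira: Hira wins 2–1.
Dana vs Fay: Dana wins 3–0.
Dana vs Chen: Dana wins 3–0.
Dana vs Hira: Dana wins 3–0.
Fay vs Chen: Chen wins 2–1.
Fay vs Hira: Hira wins 2–1.
Chen vs Hira: Chen wins 3–0.
Dana beats each rival — Eli (3–0), Fay (3–0), Chen (3–0), Hira (3–0) — so Dana is the Condorcet winner.

Dana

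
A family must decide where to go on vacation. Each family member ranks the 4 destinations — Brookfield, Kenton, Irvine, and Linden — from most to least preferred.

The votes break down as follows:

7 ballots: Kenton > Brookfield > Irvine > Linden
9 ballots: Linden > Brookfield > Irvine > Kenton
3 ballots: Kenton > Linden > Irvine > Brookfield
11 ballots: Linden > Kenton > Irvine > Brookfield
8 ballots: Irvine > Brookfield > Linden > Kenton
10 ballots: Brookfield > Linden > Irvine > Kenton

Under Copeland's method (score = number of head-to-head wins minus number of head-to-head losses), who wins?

Brookfield

Pairwise results:
  Brookfield vs Kenton: Brookfield wins 27–21.
  Brookfield vs Irvine: Brookfield wins 26–22.
  Brookfield vs Linden: Brookfield wins 25–23.
  Kenton vs Irvine: Irvine wins 27–21.
  Kenton vs Linden: Linden wins 38–10.
  Irvine vs Linden: Linden wins 33–15.
Copeland scores (wins − losses):
  Brookfield: 3 − 0 = 3
  Kenton: 0 − 3 = -3
  Irvine: 1 − 2 = -1
  Linden: 2 − 1 = 1
Brookfield has the best Copeland score.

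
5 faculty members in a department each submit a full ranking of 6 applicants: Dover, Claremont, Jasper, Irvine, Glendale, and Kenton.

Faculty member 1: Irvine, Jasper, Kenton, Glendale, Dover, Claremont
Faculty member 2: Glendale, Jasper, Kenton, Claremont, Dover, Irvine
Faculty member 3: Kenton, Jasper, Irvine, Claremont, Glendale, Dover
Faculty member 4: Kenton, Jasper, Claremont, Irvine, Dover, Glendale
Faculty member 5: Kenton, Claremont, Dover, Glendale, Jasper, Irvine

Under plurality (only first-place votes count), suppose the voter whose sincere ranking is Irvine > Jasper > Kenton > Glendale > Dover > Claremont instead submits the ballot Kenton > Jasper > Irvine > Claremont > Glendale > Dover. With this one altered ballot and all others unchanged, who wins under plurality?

First-place totals with the altered ballot: Dover 0, Claremont 0, Jasper 0, Irvine 0, Glendale 1, Kenton 4.
The winner is unchanged: still Kenton.

Kenton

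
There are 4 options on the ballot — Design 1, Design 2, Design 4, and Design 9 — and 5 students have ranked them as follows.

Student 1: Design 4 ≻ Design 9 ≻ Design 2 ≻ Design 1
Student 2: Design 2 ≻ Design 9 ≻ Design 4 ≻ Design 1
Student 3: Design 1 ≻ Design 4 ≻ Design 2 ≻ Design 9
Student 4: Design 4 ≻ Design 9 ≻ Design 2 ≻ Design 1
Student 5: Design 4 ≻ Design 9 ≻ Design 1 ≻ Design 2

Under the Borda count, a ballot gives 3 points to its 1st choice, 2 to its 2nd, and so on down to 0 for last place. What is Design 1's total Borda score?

Borda scores:
  Design 1: 0 + 0 + 3 + 0 + 1 = 4
  Design 2: 1 + 3 + 1 + 1 + 0 = 6
  Design 4: 3 + 1 + 2 + 3 + 3 = 12
  Design 9: 2 + 2 + 0 + 2 + 2 = 8

4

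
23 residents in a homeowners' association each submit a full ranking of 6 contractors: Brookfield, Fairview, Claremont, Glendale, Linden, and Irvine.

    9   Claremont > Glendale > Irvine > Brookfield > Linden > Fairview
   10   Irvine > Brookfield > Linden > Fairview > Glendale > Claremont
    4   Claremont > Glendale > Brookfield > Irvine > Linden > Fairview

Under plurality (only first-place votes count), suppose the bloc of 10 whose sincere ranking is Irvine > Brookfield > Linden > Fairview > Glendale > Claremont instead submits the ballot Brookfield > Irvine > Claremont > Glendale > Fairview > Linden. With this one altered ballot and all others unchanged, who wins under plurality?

First-place totals with the altered ballot: Brookfield 10, Fairview 0, Claremont 13, Glendale 0, Linden 0, Irvine 0.
The winner is unchanged: still Claremont.

Claremont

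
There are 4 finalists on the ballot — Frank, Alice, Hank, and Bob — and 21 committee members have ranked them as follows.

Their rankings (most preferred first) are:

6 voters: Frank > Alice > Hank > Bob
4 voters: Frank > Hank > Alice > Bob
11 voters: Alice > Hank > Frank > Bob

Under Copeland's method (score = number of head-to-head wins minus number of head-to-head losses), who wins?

Alice

Pairwise results:
  Frank vs Alice: Alice wins 11–10.
  Frank vs Hank: Hank wins 11–10.
  Frank vs Bob: Frank wins 21–0.
  Alice vs Hank: Alice wins 17–4.
  Alice vs Bob: Alice wins 21–0.
  Hank vs Bob: Hank wins 21–0.
Copeland scores (wins − losses):
  Frank: 1 − 2 = -1
  Alice: 3 − 0 = 3
  Hank: 2 − 1 = 1
  Bob: 0 − 3 = -3
Alice has the best Copeland score.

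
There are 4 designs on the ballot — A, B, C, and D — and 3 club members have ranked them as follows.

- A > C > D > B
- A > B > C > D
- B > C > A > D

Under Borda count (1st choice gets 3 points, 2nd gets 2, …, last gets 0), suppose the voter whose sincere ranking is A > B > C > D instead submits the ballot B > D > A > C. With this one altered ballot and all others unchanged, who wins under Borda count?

B

Borda totals with the altered ballot: A 5, B 6, C 4, D 3.
The switch changes the winner from A to B.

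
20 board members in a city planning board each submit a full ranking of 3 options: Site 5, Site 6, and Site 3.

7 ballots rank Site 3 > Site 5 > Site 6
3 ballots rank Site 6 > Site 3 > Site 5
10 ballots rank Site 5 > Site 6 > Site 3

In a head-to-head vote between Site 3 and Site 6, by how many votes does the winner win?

6

Ballots ranking Site 3 above Site 6: 7.
Ballots ranking Site 6 above Site 3: 3+10 = 13.
Site 6 wins 13–7, a margin of 6.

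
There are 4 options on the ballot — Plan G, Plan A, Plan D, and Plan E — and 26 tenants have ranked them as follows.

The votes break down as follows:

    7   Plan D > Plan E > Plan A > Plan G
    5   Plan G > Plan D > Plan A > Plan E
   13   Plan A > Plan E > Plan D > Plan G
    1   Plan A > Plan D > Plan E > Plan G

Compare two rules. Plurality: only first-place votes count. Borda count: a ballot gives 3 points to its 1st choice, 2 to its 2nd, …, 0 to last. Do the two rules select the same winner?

Yes

Plurality first-place counts: Plan G 5, Plan A 14, Plan D 7, Plan E 0 → Plan A.
Borda totals: Plan G 15, Plan A 54, Plan D 46, Plan E 41 → Plan A.
The two rules agree on Plan A.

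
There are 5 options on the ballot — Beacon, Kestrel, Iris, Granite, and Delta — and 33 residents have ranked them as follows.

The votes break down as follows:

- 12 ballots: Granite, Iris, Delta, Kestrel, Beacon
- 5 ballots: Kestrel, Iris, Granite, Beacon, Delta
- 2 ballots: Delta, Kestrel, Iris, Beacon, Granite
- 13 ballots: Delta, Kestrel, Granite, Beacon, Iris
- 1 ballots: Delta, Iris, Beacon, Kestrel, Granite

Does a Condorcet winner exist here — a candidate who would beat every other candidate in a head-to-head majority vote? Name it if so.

There is no Condorcet winner

Head-to-head results (33 voters total):
Beacon vs Kestrel: Kestrel wins 32–1.
Beacon vs Iris: Iris wins 20–13.
Beacon vs Granite: Granite wins 30–3.
Beacon vs Delta: Delta wins 28–5.
Kestrel vs Iris: Kestrel wins 20–13.
Kestrel vs Granite: Kestrel wins 21–12.
Kestrel vs Delta: Delta wins 28–5.
Iris vs Granite: Granite wins 25–8.
Iris vs Delta: Iris wins 17–16.
Granite vs Delta: Granite wins 17–16.
No candidate beats all others: Kestrel beats Iris beats Delta beats Kestrel, a majority cycle.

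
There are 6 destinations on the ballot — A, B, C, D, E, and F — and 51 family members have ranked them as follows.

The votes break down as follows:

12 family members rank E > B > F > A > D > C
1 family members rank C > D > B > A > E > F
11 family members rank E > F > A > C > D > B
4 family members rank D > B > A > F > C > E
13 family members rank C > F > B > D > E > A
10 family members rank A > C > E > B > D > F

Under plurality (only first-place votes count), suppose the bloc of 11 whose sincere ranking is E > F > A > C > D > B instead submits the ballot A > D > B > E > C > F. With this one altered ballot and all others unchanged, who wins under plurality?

First-place totals with the altered ballot: A 21, B 0, C 14, D 4, E 12, F 0.
The switch changes the winner from E to A.

A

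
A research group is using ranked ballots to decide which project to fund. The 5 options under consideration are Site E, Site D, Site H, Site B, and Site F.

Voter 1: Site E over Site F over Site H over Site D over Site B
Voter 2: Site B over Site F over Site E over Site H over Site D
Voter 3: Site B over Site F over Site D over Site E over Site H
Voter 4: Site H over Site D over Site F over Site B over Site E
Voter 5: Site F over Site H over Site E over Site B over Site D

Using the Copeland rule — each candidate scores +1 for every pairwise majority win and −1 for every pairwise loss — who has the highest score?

Site F

Pairwise results:
  Site E vs Site D: Site E wins 3–2.
  Site E vs Site H: Site E wins 3–2.
  Site E vs Site B: Site B wins 3–2.
  Site E vs Site F: Site F wins 4–1.
  Site D vs Site H: Site H wins 4–1.
  Site D vs Site B: Site B wins 3–2.
  Site D vs Site F: Site F wins 4–1.
  Site H vs Site B: Site H wins 3–2.
  Site H vs Site F: Site F wins 4–1.
  Site B vs Site F: Site F wins 3–2.
Copeland scores (wins − losses):
  Site E: 2 − 2 = 0
  Site D: 0 − 4 = -4
  Site H: 2 − 2 = 0
  Site B: 2 − 2 = 0
  Site F: 4 − 0 = 4
Site F has the best Copeland score.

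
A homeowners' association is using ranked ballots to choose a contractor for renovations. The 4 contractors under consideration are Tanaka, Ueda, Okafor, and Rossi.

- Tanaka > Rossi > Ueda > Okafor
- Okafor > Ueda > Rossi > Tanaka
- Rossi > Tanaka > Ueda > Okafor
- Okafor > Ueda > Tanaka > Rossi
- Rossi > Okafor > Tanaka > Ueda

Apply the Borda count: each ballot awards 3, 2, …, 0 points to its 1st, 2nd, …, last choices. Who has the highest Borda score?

Borda scores:
  Tanaka: 3 + 0 + 2 + 1 + 1 = 7
  Ueda: 1 + 2 + 1 + 2 + 0 = 6
  Okafor: 0 + 3 + 0 + 3 + 2 = 8
  Rossi: 2 + 1 + 3 + 0 + 3 = 9
Rossi has the highest total.

Rossi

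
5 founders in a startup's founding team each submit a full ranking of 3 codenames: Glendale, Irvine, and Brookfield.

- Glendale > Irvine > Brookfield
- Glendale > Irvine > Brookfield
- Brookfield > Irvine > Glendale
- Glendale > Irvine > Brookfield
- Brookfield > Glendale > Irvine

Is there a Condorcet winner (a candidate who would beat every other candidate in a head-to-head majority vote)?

Yes

Head-to-head results (5 voters total):
Glendale vs Irvine: Glendale wins 4–1.
Glendale vs Brookfield: Glendale wins 3–2.
Irvine vs Brookfield: Irvine wins 3–2.
Glendale beats each rival — Irvine (4–1), Brookfield (3–2) — so Glendale is the Condorcet winner.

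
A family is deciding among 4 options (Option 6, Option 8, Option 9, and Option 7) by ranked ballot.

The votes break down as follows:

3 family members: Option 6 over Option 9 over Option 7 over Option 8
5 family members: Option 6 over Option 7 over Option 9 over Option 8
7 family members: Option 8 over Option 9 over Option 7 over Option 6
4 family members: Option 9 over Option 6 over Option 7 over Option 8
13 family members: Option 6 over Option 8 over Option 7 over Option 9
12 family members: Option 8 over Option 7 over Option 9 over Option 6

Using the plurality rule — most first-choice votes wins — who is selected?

First-place vote totals:
  Option 6: 21
  Option 8: 19
  Option 9: 4
  Option 7: 0
Option 6 has the most first-place votes.

Option 6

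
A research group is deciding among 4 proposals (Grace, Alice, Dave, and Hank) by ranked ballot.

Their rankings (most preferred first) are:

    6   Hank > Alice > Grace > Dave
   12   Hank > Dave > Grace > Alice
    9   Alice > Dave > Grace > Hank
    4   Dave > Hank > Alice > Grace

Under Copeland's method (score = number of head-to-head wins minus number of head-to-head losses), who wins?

Hank

Pairwise results:
  Grace vs Alice: Alice wins 19–12.
  Grace vs Dave: Dave wins 25–6.
  Grace vs Hank: Hank wins 22–9.
  Alice vs Dave: Dave wins 16–15.
  Alice vs Hank: Hank wins 22–9.
  Dave vs Hank: Hank wins 18–13.
Copeland scores (wins − losses):
  Grace: 0 − 3 = -3
  Alice: 1 − 2 = -1
  Dave: 2 − 1 = 1
  Hank: 3 − 0 = 3
Hank has the best Copeland score.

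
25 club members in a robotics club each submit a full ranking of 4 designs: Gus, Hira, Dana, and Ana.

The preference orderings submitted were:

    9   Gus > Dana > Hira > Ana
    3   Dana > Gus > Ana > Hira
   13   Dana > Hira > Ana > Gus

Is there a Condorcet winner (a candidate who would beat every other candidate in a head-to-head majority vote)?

Yes

Head-to-head results (25 voters total):
Gus vs Hira: Hira wins 13–12.
Gus vs Dana: Dana wins 16–9.
Gus vs Ana: Ana wins 13–12.
Hira vs Dana: Dana wins 25–0.
Hira vs Ana: Hira wins 22–3.
Dana vs Ana: Dana wins 25–0.
Dana beats each rival — Gus (16–9), Hira (25–0), Ana (25–0) — so Dana is the Condorcet winner.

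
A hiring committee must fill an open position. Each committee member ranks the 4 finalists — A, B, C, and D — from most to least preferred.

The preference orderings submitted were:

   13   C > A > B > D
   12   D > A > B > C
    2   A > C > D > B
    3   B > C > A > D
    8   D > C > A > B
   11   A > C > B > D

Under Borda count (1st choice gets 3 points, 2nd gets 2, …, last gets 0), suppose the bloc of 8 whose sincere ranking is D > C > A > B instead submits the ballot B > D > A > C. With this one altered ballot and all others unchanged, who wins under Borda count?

Borda totals with the altered ballot: A 100, B 69, C 71, D 54.
The winner is unchanged: still A.

A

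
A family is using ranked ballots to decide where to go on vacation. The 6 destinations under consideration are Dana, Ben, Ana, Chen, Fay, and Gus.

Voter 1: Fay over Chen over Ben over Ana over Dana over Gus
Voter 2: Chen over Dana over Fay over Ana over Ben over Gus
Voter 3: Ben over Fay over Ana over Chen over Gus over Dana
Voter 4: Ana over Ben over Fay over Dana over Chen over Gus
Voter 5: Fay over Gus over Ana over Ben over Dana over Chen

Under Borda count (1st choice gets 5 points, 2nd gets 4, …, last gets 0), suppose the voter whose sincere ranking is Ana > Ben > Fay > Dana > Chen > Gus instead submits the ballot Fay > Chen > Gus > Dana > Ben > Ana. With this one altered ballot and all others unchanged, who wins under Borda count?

Borda totals with the altered ballot: Dana 8, Ben 12, Ana 10, Chen 15, Fay 22, Gus 8.
The winner is unchanged: still Fay.

Fay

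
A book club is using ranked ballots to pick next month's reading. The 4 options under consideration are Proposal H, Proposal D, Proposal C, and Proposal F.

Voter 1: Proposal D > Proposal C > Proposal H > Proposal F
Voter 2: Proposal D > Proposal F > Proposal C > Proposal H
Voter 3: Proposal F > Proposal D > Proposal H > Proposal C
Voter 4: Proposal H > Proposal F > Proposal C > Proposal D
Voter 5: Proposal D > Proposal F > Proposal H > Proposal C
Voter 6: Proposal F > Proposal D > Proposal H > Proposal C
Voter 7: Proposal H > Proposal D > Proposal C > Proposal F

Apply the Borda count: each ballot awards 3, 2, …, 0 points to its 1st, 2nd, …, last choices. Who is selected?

Borda scores:
  Proposal H: 1 + 0 + 1 + 3 + 1 + 1 + 3 = 10
  Proposal D: 3 + 3 + 2 + 0 + 3 + 2 + 2 = 15
  Proposal C: 2 + 1 + 0 + 1 + 0 + 0 + 1 = 5
  Proposal F: 0 + 2 + 3 + 2 + 2 + 3 + 0 = 12
Proposal D has the highest total.

Proposal D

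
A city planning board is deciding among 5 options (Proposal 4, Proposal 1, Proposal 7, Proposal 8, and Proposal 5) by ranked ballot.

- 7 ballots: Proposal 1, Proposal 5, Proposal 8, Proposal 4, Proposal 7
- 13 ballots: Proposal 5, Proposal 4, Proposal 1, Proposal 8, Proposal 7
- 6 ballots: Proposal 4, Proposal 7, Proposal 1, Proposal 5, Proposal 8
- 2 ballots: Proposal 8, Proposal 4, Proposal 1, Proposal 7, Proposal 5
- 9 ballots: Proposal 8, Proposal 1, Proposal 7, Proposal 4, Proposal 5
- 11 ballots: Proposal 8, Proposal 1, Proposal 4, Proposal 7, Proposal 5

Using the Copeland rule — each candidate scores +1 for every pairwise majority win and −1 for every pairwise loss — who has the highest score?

Proposal 1

Pairwise results:
  Proposal 4 vs Proposal 1: Proposal 1 wins 27–21.
  Proposal 4 vs Proposal 7: Proposal 4 wins 39–9.
  Proposal 4 vs Proposal 8: Proposal 8 wins 29–19.
  Proposal 4 vs Proposal 5: Proposal 4 wins 28–20.
  Proposal 1 vs Proposal 7: Proposal 1 wins 42–6.
  Proposal 1 vs Proposal 8: Proposal 1 wins 26–22.
  Proposal 1 vs Proposal 5: Proposal 1 wins 35–13.
  Proposal 7 vs Proposal 8: Proposal 8 wins 42–6.
  Proposal 7 vs Proposal 5: Proposal 7 wins 28–20.
  Proposal 8 vs Proposal 5: Proposal 5 wins 26–22.
Copeland scores (wins − losses):
  Proposal 4: 2 − 2 = 0
  Proposal 1: 4 − 0 = 4
  Proposal 7: 1 − 3 = -2
  Proposal 8: 2 − 2 = 0
  Proposal 5: 1 − 3 = -2
Proposal 1 has the best Copeland score.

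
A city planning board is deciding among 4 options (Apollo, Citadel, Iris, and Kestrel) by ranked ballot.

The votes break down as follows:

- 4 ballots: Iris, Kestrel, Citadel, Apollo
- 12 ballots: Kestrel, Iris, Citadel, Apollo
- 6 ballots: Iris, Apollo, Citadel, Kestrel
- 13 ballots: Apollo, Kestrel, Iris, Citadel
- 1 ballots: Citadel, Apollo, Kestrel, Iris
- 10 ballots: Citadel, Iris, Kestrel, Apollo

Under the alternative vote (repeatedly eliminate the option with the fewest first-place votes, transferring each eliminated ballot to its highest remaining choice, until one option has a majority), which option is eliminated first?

Iris

Round 1: Apollo 13, Kestrel 12, Citadel 11, Iris 10. Iris has the fewest and is eliminated.
Round 2: Apollo 19, Kestrel 16, Citadel 11. Citadel has the fewest and is eliminated.
Round 3: Kestrel 26, Apollo 20. Kestrel has a majority.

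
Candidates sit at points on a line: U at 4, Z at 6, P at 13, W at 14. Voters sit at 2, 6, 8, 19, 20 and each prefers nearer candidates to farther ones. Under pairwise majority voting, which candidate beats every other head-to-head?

With single-peaked preferences on a line, the Condorcet winner is the candidate closest to the median voter.
The median voter (position 8) is closest to Z at 6.
Check: Z vs U — voters closer to Z: 4 of 5.

Z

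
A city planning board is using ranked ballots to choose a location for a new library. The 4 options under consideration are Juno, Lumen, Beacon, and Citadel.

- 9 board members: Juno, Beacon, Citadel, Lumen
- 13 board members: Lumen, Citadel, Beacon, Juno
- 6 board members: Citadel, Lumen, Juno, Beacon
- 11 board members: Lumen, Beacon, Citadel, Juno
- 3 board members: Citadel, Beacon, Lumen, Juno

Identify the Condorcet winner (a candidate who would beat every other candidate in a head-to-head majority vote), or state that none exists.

Lumen

Head-to-head results (42 voters total):
Juno vs Lumen: Lumen wins 33–9.
Juno vs Beacon: Beacon wins 27–15.
Juno vs Citadel: Citadel wins 33–9.
Lumen vs Beacon: Lumen wins 30–12.
Lumen vs Citadel: Lumen wins 24–18.
Beacon vs Citadel: Citadel wins 22–20.
Lumen beats each rival — Juno (33–9), Beacon (30–12), Citadel (24–18) — so Lumen is the Condorcet winner.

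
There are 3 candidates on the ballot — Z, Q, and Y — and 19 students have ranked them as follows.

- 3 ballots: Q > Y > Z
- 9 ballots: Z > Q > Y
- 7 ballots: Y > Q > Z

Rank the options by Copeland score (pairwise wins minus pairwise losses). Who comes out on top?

Q

Pairwise results:
  Z vs Q: Q wins 10–9.
  Z vs Y: Y wins 10–9.
  Q vs Y: Q wins 12–7.
Copeland scores (wins − losses):
  Z: 0 − 2 = -2
  Q: 2 − 0 = 2
  Y: 1 − 1 = 0
Q has the best Copeland score.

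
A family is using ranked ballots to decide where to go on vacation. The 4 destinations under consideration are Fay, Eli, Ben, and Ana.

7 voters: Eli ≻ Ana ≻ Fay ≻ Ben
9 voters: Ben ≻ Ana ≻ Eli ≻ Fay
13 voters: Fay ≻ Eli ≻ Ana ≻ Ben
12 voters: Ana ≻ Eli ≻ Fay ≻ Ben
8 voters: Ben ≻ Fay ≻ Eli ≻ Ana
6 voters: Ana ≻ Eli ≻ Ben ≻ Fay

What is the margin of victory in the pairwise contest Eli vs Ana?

Ballots ranking Eli above Ana: 7+13+8 = 28.
Ballots ranking Ana above Eli: 9+12+6 = 27.
Eli wins 28–27, a margin of 1.

1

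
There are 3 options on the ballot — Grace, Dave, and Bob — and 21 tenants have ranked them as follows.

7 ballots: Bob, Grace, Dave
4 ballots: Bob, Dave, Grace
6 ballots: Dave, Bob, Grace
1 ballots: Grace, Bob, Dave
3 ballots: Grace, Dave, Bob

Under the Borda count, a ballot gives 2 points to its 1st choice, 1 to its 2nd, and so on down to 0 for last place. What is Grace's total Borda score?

Borda scores:
  Grace: 7·1 + 4·0 + 6·0 + 2 + 3·2 = 15
  Dave: 7·0 + 4·1 + 6·2 + 0 + 3·1 = 19
  Bob: 7·2 + 4·2 + 6·1 + 1 + 3·0 = 29

15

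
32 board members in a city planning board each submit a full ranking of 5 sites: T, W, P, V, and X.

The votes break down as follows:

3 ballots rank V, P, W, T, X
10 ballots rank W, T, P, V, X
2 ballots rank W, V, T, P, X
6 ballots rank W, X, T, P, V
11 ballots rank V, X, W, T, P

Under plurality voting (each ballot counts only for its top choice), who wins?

W

First-place vote totals:
  T: 0
  W: 18
  P: 0
  V: 14
  X: 0
W has the most first-place votes.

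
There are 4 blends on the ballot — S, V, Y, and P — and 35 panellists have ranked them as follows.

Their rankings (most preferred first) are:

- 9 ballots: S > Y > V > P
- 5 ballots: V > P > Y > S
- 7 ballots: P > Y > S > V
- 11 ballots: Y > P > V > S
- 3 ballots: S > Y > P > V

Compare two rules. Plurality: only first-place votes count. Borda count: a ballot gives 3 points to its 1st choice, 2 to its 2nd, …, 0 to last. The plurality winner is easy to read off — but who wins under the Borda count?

Y

Plurality first-place counts: S 12, V 5, Y 11, P 7 → S.
Borda totals: S 43, V 35, Y 76, P 56 → Y.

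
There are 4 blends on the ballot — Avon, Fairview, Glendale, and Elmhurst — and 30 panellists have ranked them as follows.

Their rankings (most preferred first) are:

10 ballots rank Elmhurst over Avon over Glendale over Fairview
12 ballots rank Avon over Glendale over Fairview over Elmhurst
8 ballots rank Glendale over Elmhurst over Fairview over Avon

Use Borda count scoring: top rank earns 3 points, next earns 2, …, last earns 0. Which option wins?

Glendale

Borda scores:
  Avon: 10·2 + 12·3 + 8·0 = 56
  Fairview: 10·0 + 12·1 + 8·1 = 20
  Glendale: 10·1 + 12·2 + 8·3 = 58
  Elmhurst: 10·3 + 12·0 + 8·2 = 46
Glendale has the highest total.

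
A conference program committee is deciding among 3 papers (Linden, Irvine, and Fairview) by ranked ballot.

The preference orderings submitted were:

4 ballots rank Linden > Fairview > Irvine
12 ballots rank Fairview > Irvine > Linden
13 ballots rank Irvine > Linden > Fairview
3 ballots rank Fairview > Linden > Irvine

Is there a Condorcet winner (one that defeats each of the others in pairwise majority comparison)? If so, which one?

No Condorcet winner

Head-to-head results (32 voters total):
Linden vs Irvine: Irvine wins 25–7.
Linden vs Fairview: Linden wins 17–15.
Irvine vs Fairview: Fairview wins 19–13.
No candidate beats all others: Linden beats Fairview beats Irvine beats Linden, a majority cycle.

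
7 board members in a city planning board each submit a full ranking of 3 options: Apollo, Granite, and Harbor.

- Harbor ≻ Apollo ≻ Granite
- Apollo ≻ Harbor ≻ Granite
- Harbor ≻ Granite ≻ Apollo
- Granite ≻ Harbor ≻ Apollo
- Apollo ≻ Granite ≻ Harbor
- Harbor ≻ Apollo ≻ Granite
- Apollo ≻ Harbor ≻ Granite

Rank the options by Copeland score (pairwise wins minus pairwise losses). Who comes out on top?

Harbor

Pairwise results:
  Apollo vs Granite: Apollo wins 5–2.
  Apollo vs Harbor: Harbor wins 4–3.
  Granite vs Harbor: Harbor wins 5–2.
Copeland scores (wins − losses):
  Apollo: 1 − 1 = 0
  Granite: 0 − 2 = -2
  Harbor: 2 − 0 = 2
Harbor has the best Copeland score.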